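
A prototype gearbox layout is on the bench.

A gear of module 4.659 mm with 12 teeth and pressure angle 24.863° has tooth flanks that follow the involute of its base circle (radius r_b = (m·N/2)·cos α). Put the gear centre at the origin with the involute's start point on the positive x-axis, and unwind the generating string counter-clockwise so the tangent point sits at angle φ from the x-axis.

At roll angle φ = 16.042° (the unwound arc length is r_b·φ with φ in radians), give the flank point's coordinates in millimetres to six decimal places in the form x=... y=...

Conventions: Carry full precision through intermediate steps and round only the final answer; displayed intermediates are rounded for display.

topology: single-mesh involute geometry — m = 4.659, N = 12
pitch radius r_p = m·N/2 = 4.659·12/2 = 27.954000
base radius r_b = r_p·cos α = 27.954000·cos 24.863° = 25.363104
roll angle φ = 16.042° = 0.27998572 rad
x = r_b·(cos φ + φ·sin φ) = 26.337838
y = r_b·(sin φ − φ·cos φ) = 0.184111

x=26.337838 y=0.184111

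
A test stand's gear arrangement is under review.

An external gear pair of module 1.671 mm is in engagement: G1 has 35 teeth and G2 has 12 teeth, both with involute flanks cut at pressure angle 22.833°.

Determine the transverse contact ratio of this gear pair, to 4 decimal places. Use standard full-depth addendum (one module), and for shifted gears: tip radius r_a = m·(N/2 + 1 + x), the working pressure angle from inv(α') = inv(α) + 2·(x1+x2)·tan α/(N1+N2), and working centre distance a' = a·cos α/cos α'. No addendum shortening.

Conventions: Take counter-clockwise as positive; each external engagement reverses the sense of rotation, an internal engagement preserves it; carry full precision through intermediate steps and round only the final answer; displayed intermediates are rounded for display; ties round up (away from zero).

1.4625

class = single-mesh tooth geometry [involute pair 35T × 12T, m = 1.671]
base radii: r_b1 = 26.951052, r_b2 = 9.240361
tip radii: r_a1 = 30.913500, r_a2 = 11.697000
no profile shift: α' = α, a' = a
action lengths: √(r_a1²−r_b1²) = 15.142169, √(r_a2²−r_b2²) = 7.171858
base pitch p_b = π·m·cos α = 4.838242
CR = (15.142169 + 7.171858 − 39.268500·sin 22.83300°)/4.838242 = 1.462520
contact ratio ≈ 1.4625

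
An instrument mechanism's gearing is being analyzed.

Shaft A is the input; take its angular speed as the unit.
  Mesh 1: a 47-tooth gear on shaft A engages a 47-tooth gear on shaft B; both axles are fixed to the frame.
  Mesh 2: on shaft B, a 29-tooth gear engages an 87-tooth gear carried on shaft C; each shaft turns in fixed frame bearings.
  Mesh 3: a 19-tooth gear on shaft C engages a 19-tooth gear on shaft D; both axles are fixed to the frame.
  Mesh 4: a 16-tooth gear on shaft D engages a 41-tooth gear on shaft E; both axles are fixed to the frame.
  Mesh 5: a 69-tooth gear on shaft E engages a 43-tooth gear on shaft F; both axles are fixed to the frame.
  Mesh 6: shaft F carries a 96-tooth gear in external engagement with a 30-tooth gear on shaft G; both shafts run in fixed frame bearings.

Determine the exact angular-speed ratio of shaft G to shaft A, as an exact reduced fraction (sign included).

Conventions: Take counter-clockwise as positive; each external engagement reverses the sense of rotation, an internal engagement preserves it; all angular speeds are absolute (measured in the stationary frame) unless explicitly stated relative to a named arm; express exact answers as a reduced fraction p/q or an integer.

class = fixed-axis compound train [6 meshes; 6 ratios multiply, 6 sense flips]
mesh 1 [47T→47T]: running ratio 1, sense −
mesh 2 [29T→87T]: running ratio 1/3, sense +
mesh 3 [19T→19T]: running ratio 1/3, sense −
mesh 4 [16T→41T]: running ratio 16/123, sense +
mesh 5 [69T→43T]: running ratio 368/1763, sense −
mesh 6 [96T→30T]: running ratio 5888/8815, sense +
ω_out/ω_in = 5888/8815

5888/8815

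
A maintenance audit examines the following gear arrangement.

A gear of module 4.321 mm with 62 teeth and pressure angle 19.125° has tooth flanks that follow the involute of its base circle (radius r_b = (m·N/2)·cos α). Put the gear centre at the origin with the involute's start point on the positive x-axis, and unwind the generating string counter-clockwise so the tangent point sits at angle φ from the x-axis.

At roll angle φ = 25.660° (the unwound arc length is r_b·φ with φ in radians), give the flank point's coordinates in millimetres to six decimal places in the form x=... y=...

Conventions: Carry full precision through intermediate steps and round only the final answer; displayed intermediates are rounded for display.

x=138.620265 y=3.713929

single-mesh involute tooth geometry (62T wheel at module 4.321)
pitch radius r_p = m·N/2 = 4.321·62/2 = 133.951000
base radius r_b = r_p·cos α = 133.951000·cos 19.125° = 126.557715
roll angle φ = 25.660° = 0.44785149 rad
x = r_b·(cos φ + φ·sin φ) = 138.620265
y = r_b·(sin φ − φ·cos φ) = 3.713929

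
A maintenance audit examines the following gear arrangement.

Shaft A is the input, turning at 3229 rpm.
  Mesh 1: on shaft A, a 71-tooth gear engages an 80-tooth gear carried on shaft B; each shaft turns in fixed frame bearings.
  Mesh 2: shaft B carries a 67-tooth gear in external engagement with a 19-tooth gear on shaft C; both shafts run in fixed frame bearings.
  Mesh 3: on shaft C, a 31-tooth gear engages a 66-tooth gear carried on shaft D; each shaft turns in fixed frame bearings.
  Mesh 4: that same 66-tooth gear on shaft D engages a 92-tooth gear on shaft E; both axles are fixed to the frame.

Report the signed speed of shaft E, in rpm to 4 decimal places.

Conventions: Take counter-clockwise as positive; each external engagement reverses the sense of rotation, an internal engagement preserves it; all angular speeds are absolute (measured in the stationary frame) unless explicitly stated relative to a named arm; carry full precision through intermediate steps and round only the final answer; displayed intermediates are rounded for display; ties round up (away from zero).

+3405.1126 rpm

4-mesh fixed-axis compound train (all bearings frame-fixed)
mesh 1 [71T→80T]: ω = 3229.0000×71/80 = 2865.7375 rpm, sense flips to −
mesh 2 [67T→19T]: ω = 2865.7375×67/19 = 10105.4954 rpm, sense flips to +
mesh 3 [31T→66T]: ω = 10105.4954×31/66 = 4746.5206 rpm, sense flips to −
mesh 4 [66T→92T]: ω = 4746.5206×66/92 = 3405.1126 rpm, sense flips to +
signed output speed = +3405.1126 rpm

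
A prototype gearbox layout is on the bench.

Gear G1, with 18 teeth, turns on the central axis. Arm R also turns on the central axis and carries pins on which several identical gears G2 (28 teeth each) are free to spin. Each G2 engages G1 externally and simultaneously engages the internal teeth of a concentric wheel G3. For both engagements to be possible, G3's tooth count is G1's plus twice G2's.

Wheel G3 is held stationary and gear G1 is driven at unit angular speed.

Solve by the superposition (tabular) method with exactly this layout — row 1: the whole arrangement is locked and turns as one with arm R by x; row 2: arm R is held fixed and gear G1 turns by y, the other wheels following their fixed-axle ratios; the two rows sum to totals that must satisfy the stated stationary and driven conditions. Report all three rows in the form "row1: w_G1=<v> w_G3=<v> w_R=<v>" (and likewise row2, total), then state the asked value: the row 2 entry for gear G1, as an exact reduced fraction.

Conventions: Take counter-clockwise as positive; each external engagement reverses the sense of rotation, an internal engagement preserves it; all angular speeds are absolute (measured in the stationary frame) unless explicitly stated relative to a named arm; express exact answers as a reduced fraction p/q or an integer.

planetary set (18T centre, 28T on arm, 74T internal) — Willis relation
row 1 — lock + rotate with arm: ω_sun = ω_ring = ω_arm = x
row 2 — arm fixed, fixed-axis ratios: sun y, ring −(18/74)·y, arm 0
boundary: total ω_ring = x − (18/74)·y = 0 and total ω_sun = x + y = 1  ⇒  y = 37/46, x = 9/46
row 2 ring = −(18/74)·37/46 = -9/46
totals (row 1 + row 2): sun 9/46 + 37/46 = 1, ring 9/46 + (-9/46) = 0, arm 9/46 + 0 = 9/46
asked cell (row2, sun) = 37/46

row1: w_G1=9/46 w_G3=9/46 w_R=9/46
row2: w_G1=37/46 w_G3=-9/46 w_R=0
total: w_G1=1 w_G3=0 w_R=9/46
asked value: 37/46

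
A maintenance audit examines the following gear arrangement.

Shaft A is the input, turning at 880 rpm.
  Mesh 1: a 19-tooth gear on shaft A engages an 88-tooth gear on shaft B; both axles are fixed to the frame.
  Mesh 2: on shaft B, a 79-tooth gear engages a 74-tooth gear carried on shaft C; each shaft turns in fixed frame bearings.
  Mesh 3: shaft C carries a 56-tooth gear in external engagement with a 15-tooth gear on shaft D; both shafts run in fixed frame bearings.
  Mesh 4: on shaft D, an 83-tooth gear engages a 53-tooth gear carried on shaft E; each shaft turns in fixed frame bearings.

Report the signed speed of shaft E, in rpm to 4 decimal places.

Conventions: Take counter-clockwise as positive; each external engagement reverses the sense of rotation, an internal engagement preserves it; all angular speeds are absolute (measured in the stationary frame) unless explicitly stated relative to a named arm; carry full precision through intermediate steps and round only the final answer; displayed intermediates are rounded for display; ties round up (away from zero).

4-mesh fixed-axis compound train (all bearings frame-fixed)
mesh 1 [19T→88T]: ω = 880.0000×19/88 = 190.0000 rpm, sense flips to −
mesh 2 [79T→74T]: ω = 190.0000×79/74 = 202.8378 rpm, sense flips to +
mesh 3 [56T→15T]: ω = 202.8378×56/15 = 757.2613 rpm, sense flips to −
mesh 4 [83T→53T]: ω = 757.2613×83/53 = 1185.8997 rpm, sense flips to +
signed output speed = +1185.8997 rpm

+1185.8997 rpm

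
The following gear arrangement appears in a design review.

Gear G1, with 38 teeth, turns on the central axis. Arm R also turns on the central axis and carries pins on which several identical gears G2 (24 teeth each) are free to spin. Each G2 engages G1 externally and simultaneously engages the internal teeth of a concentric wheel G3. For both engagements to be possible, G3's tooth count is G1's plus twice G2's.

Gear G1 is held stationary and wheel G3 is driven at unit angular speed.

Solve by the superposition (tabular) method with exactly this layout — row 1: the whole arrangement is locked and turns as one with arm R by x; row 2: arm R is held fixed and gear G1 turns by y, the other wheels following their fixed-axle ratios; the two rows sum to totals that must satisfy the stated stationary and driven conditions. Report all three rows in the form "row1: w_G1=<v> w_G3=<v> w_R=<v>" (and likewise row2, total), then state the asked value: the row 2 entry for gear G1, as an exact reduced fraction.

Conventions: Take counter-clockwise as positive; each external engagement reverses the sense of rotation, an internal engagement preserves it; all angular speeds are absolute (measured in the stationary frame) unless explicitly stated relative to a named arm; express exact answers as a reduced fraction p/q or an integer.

row1: w_G1=43/62 w_G3=43/62 w_R=43/62
row2: w_G1=-43/62 w_G3=19/62 w_R=0
total: w_G1=0 w_G3=1 w_R=43/62
asked value: -43/62

topology: planetary set — G1 38T / G2 24T / G3 86T, arm = carrier (Willis)
superposition row 1 [locked train]: every member turns x
row 2: sun turns y, ring = −(38/86)·y, arm 0
boundary: total ω_sun = x + y = 0 and total ω_ring = x − (38/86)·y = 1  ⇒  y = -43/62, x = 43/62
row 2 ring = −(38/86)·(-43/62) = 19/62
totals (row 1 + row 2): sun 43/62 + (-43/62) = 0, ring 43/62 + 19/62 = 1, arm 43/62 + 0 = 43/62
asked cell (row2, sun) = -43/62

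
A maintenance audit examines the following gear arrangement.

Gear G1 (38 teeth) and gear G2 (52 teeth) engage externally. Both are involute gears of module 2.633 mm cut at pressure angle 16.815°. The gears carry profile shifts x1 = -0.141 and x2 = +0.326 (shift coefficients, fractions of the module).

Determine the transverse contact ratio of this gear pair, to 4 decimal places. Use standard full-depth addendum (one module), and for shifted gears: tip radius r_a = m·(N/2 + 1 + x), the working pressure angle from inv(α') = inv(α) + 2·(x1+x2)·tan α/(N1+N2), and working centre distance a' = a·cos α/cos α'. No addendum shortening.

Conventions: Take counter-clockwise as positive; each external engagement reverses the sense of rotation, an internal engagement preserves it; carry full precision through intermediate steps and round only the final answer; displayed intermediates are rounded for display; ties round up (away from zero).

recognized (one external pair, fixed centres): single-mesh tooth geometry, m = 2.633, N1 = 38, N2 = 52
base radii: r_b1 = 47.888035, r_b2 = 65.530996
tip radii: r_a1 = 52.288747, r_a2 = 71.949358
inv(α') = inv(16.815°) + 2·(-0.141+0.326)·tan α/(38+52) = 0.00996876  ⇒  α' = 17.55892°
a' = a·cos α / cos α' = 118.4850·cos 16.815°/cos 17.55892° = 118.961791
action lengths: √(r_a1²−r_b1²) = 20.996408, √(r_a2²−r_b2²) = 29.705197
base pitch p_b = π·m·cos α = 7.918142
CR = (20.996408 + 29.705197 − 118.961791·sin 17.55892°)/7.918142 = 1.870698
contact ratio ≈ 1.8707

1.8707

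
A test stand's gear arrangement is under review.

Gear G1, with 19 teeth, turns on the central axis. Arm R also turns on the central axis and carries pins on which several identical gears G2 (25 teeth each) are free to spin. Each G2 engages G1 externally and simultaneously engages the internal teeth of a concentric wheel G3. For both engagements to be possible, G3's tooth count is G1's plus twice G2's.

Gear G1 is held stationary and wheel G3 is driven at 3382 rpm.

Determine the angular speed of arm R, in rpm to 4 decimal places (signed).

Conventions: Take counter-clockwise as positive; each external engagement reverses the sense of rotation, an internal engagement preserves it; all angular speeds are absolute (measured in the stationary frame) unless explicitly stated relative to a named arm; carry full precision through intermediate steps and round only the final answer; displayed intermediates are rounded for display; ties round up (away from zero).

+2651.7955 rpm

recognized (axles ride arm R): planetary set, 19/25/69 teeth
normalise by the input: solve with ω_ring = 1, then scale by 3382 rpm
ring teeth: 19 + 2·25 = 69
19(ω_sun−ω_arm) = −69(ω_ring−ω_arm),  ω_sun = 0, ω_ring = 1
19(0−ω_arm) = −69(1−ω_arm)  ⇒  88·ω_arm = 69  ⇒  ω_arm = 69/88
scale: ω_arm = 69/88 × 3382 rpm = +2651.7955 rpm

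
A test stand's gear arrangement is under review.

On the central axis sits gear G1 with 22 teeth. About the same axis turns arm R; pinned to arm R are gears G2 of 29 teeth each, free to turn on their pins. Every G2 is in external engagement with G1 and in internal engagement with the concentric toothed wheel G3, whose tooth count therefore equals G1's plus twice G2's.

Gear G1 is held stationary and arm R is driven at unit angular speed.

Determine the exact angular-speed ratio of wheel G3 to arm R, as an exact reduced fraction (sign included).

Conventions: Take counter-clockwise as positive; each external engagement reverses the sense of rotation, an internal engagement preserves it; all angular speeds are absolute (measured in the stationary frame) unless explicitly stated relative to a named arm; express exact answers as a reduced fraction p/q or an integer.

51/40

recognized (axles ride arm R): planetary set, 22/29/80 teeth
ring teeth: 22 + 2·29 = 80
22(ω_sun−ω_arm) = −80(ω_ring−ω_arm),  ω_sun = 0, ω_arm = 1
ω_ring = 1 − (22/80)(0−1) = 51/40
ω_out/ω_in = 51/40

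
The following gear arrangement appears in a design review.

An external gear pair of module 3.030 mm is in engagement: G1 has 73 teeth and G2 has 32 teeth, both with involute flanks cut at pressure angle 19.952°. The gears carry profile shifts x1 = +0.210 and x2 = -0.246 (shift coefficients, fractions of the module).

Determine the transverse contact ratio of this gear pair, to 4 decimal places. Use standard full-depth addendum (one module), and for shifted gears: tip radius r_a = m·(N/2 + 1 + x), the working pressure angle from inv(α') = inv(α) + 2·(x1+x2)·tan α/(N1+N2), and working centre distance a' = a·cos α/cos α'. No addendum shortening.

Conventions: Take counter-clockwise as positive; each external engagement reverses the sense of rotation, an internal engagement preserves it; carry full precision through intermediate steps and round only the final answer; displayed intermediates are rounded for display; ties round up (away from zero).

1.7690

topology: single-mesh involute geometry — m = 3.030, 73T/32T pair
base radii: r_b1 = 103.956958, r_b2 = 45.570173
tip radii: r_a1 = 114.261300, r_a2 = 50.764620
inv(α') = inv(19.952°) + 2·(+0.210-0.246)·tan α/(73+32) = 0.01454476  ⇒  α' = 19.84313°
a' = a·cos α / cos α' = 159.0750·cos 19.952°/cos 19.84313° = 158.965634
action lengths: √(r_a1²−r_b1²) = 47.419359, √(r_a2²−r_b2²) = 22.369755
base pitch p_b = π·m·cos α = 8.947683
CR = (47.419359 + 22.369755 − 158.965634·sin 19.84313°)/8.947683 = 1.769045
contact ratio ≈ 1.7690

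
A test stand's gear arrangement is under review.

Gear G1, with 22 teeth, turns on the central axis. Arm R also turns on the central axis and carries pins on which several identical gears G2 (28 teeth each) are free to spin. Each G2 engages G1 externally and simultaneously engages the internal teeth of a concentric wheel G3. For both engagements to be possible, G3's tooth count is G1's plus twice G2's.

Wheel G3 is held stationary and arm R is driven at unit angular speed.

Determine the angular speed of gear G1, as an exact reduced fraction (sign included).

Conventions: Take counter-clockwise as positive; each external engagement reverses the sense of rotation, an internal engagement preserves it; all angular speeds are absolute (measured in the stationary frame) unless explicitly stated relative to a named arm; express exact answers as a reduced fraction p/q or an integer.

class = planetary set [G3 = 22+2·28 = 78; Willis about the carrier]
ring teeth: 22 + 2·28 = 78
22(ω_sun−ω_arm) = −78(ω_ring−ω_arm),  ω_ring = 0, ω_arm = 1
ω_sun = 1 − (78/22)(0−1) = 50/11
exact speed ratio = 50/11

50/11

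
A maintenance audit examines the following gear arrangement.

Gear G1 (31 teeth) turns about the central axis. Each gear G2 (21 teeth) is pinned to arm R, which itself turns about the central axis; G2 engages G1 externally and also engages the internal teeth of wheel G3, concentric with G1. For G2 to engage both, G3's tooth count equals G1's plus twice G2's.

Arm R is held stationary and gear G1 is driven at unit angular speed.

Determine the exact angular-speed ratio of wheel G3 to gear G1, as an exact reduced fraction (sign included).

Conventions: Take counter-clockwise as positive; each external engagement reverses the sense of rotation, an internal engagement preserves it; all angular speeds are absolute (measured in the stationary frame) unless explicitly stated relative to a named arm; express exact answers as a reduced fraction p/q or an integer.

-31/73

topology: planetary set — G1 31T / G2 21T / G3 73T, arm = carrier (Willis)
ring teeth: 31 + 2·21 = 73
31(ω_sun−ω_arm) = −73(ω_ring−ω_arm),  ω_arm = 0, ω_sun = 1
ω_ring = 0 − (31/73)(1−0) = -31/73
ω_out/ω_in = -31/73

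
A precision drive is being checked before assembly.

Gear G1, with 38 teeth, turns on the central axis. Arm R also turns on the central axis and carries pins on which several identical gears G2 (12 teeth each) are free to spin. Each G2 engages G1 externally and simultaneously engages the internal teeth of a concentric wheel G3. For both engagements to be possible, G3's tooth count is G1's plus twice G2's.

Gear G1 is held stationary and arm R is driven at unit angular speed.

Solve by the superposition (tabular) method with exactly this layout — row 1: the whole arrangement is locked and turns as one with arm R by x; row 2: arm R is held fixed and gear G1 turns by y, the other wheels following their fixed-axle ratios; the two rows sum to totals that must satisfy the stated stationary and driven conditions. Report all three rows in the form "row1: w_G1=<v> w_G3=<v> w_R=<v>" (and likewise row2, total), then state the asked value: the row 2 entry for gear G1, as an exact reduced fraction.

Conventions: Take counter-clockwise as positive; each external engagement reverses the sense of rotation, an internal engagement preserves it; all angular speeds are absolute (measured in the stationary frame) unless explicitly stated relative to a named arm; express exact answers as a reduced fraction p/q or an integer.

planetary set (38T centre, 12T on arm, 62T internal) — Willis relation
superposition row 1 [locked train]: every member turns x
row 2: sun turns y, ring = −(38/62)·y, arm 0
boundary: total ω_sun = x + y = 0 and total ω_arm = x = 1  ⇒  y = -1, x = 1
row 2 ring = −(38/62)·(-1) = 19/31
totals (row 1 + row 2): sun 1 + (-1) = 0, ring 1 + 19/31 = 50/31, arm 1 + 0 = 1
asked cell (row2, sun) = -1

row1: w_G1=1 w_G3=1 w_R=1
row2: w_G1=-1 w_G3=19/31 w_R=0
total: w_G1=0 w_G3=50/31 w_R=1
asked value: -1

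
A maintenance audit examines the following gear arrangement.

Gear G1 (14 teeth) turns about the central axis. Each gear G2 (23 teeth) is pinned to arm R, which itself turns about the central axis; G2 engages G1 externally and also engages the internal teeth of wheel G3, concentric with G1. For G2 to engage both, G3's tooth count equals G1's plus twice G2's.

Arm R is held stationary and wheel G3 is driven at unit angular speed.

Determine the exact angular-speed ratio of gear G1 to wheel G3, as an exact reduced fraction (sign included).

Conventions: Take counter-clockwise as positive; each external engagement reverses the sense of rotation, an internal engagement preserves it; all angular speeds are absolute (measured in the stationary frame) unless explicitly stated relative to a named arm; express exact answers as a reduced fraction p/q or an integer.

-30/7

topology: planetary set — G1 14T / G2 23T / G3 60T, arm = carrier (Willis)
ring teeth: 14 + 2·23 = 60
14(ω_sun−ω_arm) = −60(ω_ring−ω_arm),  ω_arm = 0, ω_ring = 1
ω_sun = 0 − (60/14)(1−0) = -30/7
ω_out/ω_in = -30/7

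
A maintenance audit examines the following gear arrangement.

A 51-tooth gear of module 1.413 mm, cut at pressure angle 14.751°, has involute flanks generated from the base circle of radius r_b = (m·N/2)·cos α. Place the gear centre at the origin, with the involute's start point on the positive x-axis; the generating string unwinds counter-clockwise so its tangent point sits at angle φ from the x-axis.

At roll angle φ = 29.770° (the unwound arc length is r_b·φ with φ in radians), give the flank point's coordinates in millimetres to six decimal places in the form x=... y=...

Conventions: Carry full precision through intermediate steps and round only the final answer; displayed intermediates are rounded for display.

x=39.234622 y=1.585640

class = single-mesh tooth geometry [base-circle involute, m = 1.413, 51T]
pitch radius r_p = m·N/2 = 1.413·51/2 = 36.031500
base radius r_b = r_p·cos α = 36.031500·cos 14.751° = 34.843956
roll angle φ = 29.770° = 0.51958452 rad
x = r_b·(cos φ + φ·sin φ) = 39.234622
y = r_b·(sin φ − φ·cos φ) = 1.585640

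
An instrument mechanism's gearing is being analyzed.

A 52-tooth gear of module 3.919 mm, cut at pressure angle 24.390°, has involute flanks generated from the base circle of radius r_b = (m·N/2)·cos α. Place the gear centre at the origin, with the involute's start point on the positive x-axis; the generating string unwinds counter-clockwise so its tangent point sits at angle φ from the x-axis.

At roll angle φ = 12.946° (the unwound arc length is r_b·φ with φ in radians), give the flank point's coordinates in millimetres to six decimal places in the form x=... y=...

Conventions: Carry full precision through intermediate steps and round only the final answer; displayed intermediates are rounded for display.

recognized (one wheel, involute flank): single-mesh tooth geometry, m = 3.919, N = 52
pitch radius r_p = m·N/2 = 3.919·52/2 = 101.894000
base radius r_b = r_p·cos α = 101.894000·cos 24.390° = 92.800546
roll angle φ = 12.946° = 0.22595032 rad
x = r_b·(cos φ + φ·sin φ) = 95.139295
y = r_b·(sin φ − φ·cos φ) = 0.355017

x=95.139295 y=0.355017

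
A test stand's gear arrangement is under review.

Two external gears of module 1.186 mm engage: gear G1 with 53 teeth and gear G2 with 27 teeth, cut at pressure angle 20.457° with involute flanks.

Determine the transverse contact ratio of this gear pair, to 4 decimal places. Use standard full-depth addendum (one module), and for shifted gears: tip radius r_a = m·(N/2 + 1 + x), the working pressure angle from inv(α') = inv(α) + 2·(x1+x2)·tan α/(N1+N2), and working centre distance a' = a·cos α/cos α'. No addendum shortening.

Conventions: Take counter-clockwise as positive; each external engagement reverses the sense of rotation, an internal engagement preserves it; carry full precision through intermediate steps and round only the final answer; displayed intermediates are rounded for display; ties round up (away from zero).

class = single-mesh tooth geometry [involute pair 53T × 27T, m = 1.186]
base radii: r_b1 = 29.446922, r_b2 = 15.001262
tip radii: r_a1 = 32.615000, r_a2 = 17.197000
no profile shift: α' = α, a' = a
action lengths: √(r_a1²−r_b1²) = 14.022018, √(r_a2²−r_b2²) = 8.408266
base pitch p_b = π·m·cos α = 3.490952
CR = (14.022018 + 8.408266 − 47.440000·sin 20.45700°)/3.490952 = 1.675703
contact ratio ≈ 1.6757

1.6757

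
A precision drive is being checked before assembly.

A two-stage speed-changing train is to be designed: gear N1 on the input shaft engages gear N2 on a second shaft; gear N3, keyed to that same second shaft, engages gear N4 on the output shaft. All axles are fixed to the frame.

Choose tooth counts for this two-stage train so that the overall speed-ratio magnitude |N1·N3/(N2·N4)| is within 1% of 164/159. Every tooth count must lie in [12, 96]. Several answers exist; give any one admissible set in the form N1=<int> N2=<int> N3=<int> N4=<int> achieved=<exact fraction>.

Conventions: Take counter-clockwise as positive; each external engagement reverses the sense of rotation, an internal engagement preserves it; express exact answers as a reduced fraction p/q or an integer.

N1=16 N2=12 N3=41 N4=53 achieved=164/159

topology: fixed-axis compound train — 2 stages, target 164/159
target = 164/159 in lowest terms: an exact hit needs N1·N3 = k·164 and N2·N4 = k·159 for one integer k, every count in [12, 96]; additionally prefer no 1:1 stage (N1 ≠ N2, N3 ≠ N4)
k = 1…3: no 1:1-free in-range split of k·164 and k·159 into factor pairs; take k = 4
k = 4: N1·N3 = 656 = 16·41, N2·N4 = 636 = 12·53
achieved = 16·41/(12·53) = 164/159; |achieved − target| = 0 ≤ 41/3975 ✓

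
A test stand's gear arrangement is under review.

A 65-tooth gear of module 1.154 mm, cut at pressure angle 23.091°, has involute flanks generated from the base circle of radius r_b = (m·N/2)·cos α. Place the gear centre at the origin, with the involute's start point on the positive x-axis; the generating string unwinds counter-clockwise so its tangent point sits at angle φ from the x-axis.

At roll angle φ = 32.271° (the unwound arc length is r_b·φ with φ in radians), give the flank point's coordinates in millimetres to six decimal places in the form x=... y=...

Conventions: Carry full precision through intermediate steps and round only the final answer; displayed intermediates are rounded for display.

class = single-mesh tooth geometry [base-circle involute, m = 1.154, 65T]
pitch radius r_p = m·N/2 = 1.154·65/2 = 37.505000
base radius r_b = r_p·cos α = 37.505000·cos 23.091° = 34.500216
roll angle φ = 32.271° = 0.56323520 rad
x = r_b·(cos φ + φ·sin φ) = 39.546122
y = r_b·(sin φ − φ·cos φ) = 1.990351

x=39.546122 y=1.990351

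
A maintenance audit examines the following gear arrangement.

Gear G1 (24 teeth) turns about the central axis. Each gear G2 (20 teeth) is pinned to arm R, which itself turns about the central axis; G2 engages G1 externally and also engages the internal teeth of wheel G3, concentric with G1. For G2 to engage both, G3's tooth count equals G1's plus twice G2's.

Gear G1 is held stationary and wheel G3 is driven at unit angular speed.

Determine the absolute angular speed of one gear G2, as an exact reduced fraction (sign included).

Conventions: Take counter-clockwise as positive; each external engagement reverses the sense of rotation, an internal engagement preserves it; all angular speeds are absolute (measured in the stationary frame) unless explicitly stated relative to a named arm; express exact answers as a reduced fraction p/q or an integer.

class = planetary set [G3 = 24+2·20 = 64; Willis about the carrier]
ring teeth: 24 + 2·20 = 64
24(ω_sun−ω_arm) = −64(ω_ring−ω_arm),  ω_sun = 0, ω_ring = 1
24(0−ω_arm) = −64(1−ω_arm)  ⇒  88·ω_arm = 64  ⇒  ω_arm = 8/11
sun–planet mesh: 24·(0−8/11) = −20·(ω_p−ω_arm)  ⇒  ω_p−ω_arm = 48/55
ω_p = 8/11 + 48/55 = 8/5
exact speed ratio = 8/5

8/5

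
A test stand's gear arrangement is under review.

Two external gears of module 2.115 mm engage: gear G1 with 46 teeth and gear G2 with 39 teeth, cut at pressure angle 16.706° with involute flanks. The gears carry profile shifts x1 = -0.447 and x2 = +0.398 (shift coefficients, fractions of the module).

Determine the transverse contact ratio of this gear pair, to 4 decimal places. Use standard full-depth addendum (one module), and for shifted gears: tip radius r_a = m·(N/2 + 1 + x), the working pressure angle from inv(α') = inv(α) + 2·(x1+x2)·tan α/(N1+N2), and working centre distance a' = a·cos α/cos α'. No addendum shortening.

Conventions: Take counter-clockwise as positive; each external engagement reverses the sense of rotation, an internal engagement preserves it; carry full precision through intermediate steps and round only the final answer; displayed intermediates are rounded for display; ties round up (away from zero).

recognized (one external pair, fixed centres): single-mesh tooth geometry, m = 2.115, N1 = 46, N2 = 39
base radii: r_b1 = 46.591811, r_b2 = 39.501753
tip radii: r_a1 = 49.814595, r_a2 = 44.199270
inv(α') = inv(16.706°) + 2·(-0.447+0.398)·tan α/(46+39) = 0.00820779  ⇒  α' = 16.48276°
a' = a·cos α / cos α' = 89.8875·cos 16.706°/cos 16.48276° = 89.783189
action lengths: √(r_a1²−r_b1²) = 17.626599, √(r_a2²−r_b2²) = 19.828943
base pitch p_b = π·m·cos α = 6.364021
CR = (17.626599 + 19.828943 − 89.783189·sin 16.48276°)/6.364021 = 1.882716
contact ratio ≈ 1.8827

1.8827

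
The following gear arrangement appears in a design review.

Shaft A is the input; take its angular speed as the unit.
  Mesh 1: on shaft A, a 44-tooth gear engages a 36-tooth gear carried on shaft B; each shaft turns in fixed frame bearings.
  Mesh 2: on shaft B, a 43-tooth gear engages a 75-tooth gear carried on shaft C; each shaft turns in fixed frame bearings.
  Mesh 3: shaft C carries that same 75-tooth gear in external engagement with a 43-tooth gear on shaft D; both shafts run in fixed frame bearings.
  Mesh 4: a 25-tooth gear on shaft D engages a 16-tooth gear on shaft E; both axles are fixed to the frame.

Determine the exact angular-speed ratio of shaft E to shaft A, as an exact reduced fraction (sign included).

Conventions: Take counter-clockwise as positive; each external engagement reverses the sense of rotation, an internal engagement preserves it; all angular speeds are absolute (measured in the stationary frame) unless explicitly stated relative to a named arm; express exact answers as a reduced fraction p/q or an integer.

275/144

class = fixed-axis compound train [4 meshes; 4 ratios multiply, 4 sense flips]
mesh 1 [44T→36T]: running ratio 11/9, sense −
mesh 2 [43T→75T]: running ratio 473/675, sense +
mesh 3 [75T→43T]: running ratio 11/9, sense −
mesh 4 [25T→16T]: running ratio 275/144, sense +
ω_out/ω_in = 275/144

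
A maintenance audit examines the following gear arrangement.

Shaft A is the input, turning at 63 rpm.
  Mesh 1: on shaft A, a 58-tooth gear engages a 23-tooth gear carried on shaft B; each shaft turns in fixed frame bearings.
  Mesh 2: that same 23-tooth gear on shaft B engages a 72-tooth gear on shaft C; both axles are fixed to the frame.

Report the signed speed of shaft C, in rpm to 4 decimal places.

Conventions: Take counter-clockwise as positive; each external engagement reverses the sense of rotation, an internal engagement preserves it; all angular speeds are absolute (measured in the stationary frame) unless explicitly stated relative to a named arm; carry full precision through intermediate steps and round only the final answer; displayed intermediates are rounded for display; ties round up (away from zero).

topology: fixed-axis compound train — 2 meshes, A→C
mesh 1 [58T→23T]: ω = 63.0000×58/23 = 158.8696 rpm, sense flips to −
mesh 2 [23T→72T]: ω = 158.8696×23/72 = 50.7500 rpm, sense flips to +
signed output speed = +50.7500 rpm

+50.7500 rpm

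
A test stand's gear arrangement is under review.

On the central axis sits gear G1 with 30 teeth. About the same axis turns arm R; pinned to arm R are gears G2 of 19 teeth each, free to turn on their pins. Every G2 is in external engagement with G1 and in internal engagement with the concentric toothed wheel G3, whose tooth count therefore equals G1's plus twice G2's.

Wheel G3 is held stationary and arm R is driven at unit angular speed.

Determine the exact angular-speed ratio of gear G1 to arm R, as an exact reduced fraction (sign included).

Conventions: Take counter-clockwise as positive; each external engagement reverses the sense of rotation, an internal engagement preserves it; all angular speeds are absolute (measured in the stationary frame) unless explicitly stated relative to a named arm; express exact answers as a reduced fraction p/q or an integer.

49/15

planetary set (30T centre, 19T on arm, 68T internal) — Willis relation
ring teeth: 30 + 2·19 = 68
30(ω_sun−ω_arm) = −68(ω_ring−ω_arm),  ω_ring = 0, ω_arm = 1
ω_sun = 1 − (68/30)(0−1) = 49/15
ω_out/ω_in = 49/15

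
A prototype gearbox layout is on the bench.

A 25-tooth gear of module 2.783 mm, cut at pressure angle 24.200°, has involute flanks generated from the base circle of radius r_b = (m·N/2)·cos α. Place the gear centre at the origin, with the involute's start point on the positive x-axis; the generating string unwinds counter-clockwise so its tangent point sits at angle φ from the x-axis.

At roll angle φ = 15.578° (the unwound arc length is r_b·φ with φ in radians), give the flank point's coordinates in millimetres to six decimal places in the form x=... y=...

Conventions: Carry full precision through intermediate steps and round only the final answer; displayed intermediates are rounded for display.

x=32.881592 y=0.211012

single-mesh involute tooth geometry (25T wheel at module 2.783)
pitch radius r_p = m·N/2 = 2.783·25/2 = 34.787500
base radius r_b = r_p·cos α = 34.787500·cos 24.200° = 31.730379
roll angle φ = 15.578° = 0.27188739 rad
x = r_b·(cos φ + φ·sin φ) = 32.881592
y = r_b·(sin φ − φ·cos φ) = 0.211012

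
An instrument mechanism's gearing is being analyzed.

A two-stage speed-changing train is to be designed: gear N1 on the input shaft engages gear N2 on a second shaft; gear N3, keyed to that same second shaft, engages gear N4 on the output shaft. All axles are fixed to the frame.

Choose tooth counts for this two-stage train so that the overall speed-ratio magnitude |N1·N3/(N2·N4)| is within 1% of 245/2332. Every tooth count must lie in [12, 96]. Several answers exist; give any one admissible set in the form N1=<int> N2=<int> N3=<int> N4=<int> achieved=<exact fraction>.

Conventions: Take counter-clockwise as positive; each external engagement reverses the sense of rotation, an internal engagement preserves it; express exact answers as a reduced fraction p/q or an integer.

N1=14 N2=53 N3=35 N4=88 achieved=245/2332

topology: fixed-axis compound train — 2 stages, target 245/2332
target = 245/2332 in lowest terms: an exact hit needs N1·N3 = k·245 and N2·N4 = k·2332 for one integer k, every count in [12, 96]; additionally prefer no 1:1 stage (N1 ≠ N2, N3 ≠ N4)
k = 1: no 1:1-free in-range split of k·245 and k·2332 into factor pairs; take k = 2
k = 2: N1·N3 = 490 = 14·35, N2·N4 = 4664 = 53·88
achieved = 14·35/(53·88) = 245/2332; |achieved − target| = 0 ≤ 49/46640 ✓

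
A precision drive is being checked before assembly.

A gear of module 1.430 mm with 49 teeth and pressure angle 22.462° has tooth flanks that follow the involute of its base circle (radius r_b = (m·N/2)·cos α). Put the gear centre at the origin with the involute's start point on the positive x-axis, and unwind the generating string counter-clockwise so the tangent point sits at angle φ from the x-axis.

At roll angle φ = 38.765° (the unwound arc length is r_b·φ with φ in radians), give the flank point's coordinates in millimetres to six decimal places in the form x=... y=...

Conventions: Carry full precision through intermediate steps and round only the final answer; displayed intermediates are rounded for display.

x=38.960676 y=3.191942

class = single-mesh tooth geometry [base-circle involute, m = 1.430, 49T]
pitch radius r_p = m·N/2 = 1.430·49/2 = 35.035000
base radius r_b = r_p·cos α = 35.035000·cos 22.462° = 32.377004
roll angle φ = 38.765° = 0.67657688 rad
x = r_b·(cos φ + φ·sin φ) = 38.960676
y = r_b·(sin φ − φ·cos φ) = 3.191942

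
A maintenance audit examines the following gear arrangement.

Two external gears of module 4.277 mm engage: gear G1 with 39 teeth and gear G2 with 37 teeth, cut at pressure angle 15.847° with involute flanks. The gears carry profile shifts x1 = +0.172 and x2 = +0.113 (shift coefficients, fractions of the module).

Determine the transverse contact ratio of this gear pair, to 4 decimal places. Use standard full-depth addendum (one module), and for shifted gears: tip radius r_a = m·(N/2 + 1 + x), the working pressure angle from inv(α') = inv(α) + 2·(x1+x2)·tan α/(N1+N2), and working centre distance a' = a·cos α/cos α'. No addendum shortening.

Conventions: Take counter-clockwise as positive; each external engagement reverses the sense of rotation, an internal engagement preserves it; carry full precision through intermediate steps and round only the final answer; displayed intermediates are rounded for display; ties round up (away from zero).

topology: single-mesh involute geometry — m = 4.277, 39T/37T pair
base radii: r_b1 = 80.231769, r_b2 = 76.117319
tip radii: r_a1 = 88.414144, r_a2 = 83.884801
inv(α') = inv(15.847°) + 2·(+0.172+0.113)·tan α/(39+37) = 0.00940428  ⇒  α' = 17.22937°
a' = a·cos α / cos α' = 162.5260·cos 15.847°/cos 17.22937° = 163.694609
action lengths: √(r_a1²−r_b1²) = 37.147330, √(r_a2²−r_b2²) = 35.253561
base pitch p_b = π·m·cos α = 12.925925
CR = (37.147330 + 35.253561 − 163.694609·sin 17.22937°)/12.925925 = 1.850153
contact ratio ≈ 1.8502

1.8502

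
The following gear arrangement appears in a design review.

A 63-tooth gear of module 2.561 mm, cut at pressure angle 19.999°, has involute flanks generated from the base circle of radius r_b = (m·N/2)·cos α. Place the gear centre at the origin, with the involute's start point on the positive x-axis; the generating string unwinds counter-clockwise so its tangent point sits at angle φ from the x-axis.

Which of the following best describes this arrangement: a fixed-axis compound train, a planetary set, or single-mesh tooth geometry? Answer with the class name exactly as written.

single-mesh tooth geometry

recognized (one wheel, involute flank): single-mesh tooth geometry, m = 2.561, N = 63
classification: single-mesh tooth geometry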